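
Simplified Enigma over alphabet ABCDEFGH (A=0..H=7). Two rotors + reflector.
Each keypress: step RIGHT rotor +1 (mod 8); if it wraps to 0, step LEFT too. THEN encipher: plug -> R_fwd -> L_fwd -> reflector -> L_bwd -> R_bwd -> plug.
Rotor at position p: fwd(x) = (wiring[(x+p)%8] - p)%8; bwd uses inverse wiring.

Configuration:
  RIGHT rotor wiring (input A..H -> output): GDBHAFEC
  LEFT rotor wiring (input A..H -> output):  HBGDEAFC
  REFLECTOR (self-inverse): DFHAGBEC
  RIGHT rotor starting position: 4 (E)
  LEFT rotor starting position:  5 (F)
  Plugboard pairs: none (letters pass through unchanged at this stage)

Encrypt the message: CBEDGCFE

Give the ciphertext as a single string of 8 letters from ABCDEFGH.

Char 1 ('C'): step: R->5, L=5; C->plug->C->R->F->L->B->refl->F->L'->C->R'->G->plug->G
Char 2 ('B'): step: R->6, L=5; B->plug->B->R->E->L->E->refl->G->L'->G->R'->A->plug->A
Char 3 ('E'): step: R->7, L=5; E->plug->E->R->A->L->D->refl->A->L'->B->R'->F->plug->F
Char 4 ('D'): step: R->0, L->6 (L advanced); D->plug->D->R->H->L->C->refl->H->L'->A->R'->E->plug->E
Char 5 ('G'): step: R->1, L=6; G->plug->G->R->B->L->E->refl->G->L'->G->R'->C->plug->C
Char 6 ('C'): step: R->2, L=6; C->plug->C->R->G->L->G->refl->E->L'->B->R'->H->plug->H
Char 7 ('F'): step: R->3, L=6; F->plug->F->R->D->L->D->refl->A->L'->E->R'->A->plug->A
Char 8 ('E'): step: R->4, L=6; E->plug->E->R->C->L->B->refl->F->L'->F->R'->G->plug->G

Answer: GAFECHAG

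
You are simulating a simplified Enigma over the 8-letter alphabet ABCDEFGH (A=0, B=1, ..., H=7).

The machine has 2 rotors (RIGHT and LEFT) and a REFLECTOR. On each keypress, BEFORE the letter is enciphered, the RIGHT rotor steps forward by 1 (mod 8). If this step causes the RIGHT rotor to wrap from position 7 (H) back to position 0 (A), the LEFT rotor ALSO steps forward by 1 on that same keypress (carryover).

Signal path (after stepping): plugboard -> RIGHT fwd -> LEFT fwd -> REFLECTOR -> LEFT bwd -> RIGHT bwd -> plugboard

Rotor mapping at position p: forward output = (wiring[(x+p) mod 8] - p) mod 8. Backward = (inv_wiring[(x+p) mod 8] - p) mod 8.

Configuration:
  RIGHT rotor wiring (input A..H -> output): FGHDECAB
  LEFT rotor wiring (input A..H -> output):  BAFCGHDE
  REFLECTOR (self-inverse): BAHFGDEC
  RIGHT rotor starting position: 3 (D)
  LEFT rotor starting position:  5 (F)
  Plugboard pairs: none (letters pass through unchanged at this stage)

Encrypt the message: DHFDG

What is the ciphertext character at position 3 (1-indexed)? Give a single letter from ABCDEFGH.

Char 1 ('D'): step: R->4, L=5; D->plug->D->R->F->L->A->refl->B->L'->H->R'->H->plug->H
Char 2 ('H'): step: R->5, L=5; H->plug->H->R->H->L->B->refl->A->L'->F->R'->A->plug->A
Char 3 ('F'): step: R->6, L=5; F->plug->F->R->F->L->A->refl->B->L'->H->R'->C->plug->C

C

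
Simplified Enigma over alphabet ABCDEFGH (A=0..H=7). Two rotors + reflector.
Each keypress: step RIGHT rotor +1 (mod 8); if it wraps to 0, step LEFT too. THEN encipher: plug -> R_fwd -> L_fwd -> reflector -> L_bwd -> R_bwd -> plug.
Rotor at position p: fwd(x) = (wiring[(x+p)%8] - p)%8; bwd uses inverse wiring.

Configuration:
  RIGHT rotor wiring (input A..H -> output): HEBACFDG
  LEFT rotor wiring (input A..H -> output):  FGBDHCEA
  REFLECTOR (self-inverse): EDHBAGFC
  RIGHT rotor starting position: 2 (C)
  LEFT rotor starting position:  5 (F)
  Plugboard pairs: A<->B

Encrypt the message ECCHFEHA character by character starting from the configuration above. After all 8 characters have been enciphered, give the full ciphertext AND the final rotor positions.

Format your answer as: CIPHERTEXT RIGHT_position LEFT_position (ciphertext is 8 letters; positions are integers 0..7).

Char 1 ('E'): step: R->3, L=5; E->plug->E->R->D->L->A->refl->E->L'->F->R'->A->plug->B
Char 2 ('C'): step: R->4, L=5; C->plug->C->R->H->L->C->refl->H->L'->B->R'->B->plug->A
Char 3 ('C'): step: R->5, L=5; C->plug->C->R->B->L->H->refl->C->L'->H->R'->E->plug->E
Char 4 ('H'): step: R->6, L=5; H->plug->H->R->H->L->C->refl->H->L'->B->R'->C->plug->C
Char 5 ('F'): step: R->7, L=5; F->plug->F->R->D->L->A->refl->E->L'->F->R'->C->plug->C
Char 6 ('E'): step: R->0, L->6 (L advanced); E->plug->E->R->C->L->H->refl->C->L'->B->R'->C->plug->C
Char 7 ('H'): step: R->1, L=6; H->plug->H->R->G->L->B->refl->D->L'->E->R'->E->plug->E
Char 8 ('A'): step: R->2, L=6; A->plug->B->R->G->L->B->refl->D->L'->E->R'->F->plug->F
Final: ciphertext=BAECCCEF, RIGHT=2, LEFT=6

Answer: BAECCCEF 2 6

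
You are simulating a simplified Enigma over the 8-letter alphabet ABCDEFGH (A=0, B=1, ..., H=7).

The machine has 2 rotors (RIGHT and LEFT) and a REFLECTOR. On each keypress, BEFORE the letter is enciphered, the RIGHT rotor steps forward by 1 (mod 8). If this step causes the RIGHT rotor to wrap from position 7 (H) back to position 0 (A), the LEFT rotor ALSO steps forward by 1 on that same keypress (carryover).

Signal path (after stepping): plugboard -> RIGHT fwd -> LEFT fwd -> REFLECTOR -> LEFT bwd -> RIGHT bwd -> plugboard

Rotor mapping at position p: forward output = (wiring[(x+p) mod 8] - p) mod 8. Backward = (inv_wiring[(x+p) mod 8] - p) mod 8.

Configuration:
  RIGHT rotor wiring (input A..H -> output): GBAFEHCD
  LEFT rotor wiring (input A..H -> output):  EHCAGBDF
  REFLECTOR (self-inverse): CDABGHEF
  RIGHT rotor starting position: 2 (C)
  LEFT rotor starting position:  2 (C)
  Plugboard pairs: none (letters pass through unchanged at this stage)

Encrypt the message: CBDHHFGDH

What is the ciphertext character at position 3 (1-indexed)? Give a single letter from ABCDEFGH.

Char 1 ('C'): step: R->3, L=2; C->plug->C->R->E->L->B->refl->D->L'->F->R'->H->plug->H
Char 2 ('B'): step: R->4, L=2; B->plug->B->R->D->L->H->refl->F->L'->H->R'->D->plug->D
Char 3 ('D'): step: R->5, L=2; D->plug->D->R->B->L->G->refl->E->L'->C->R'->A->plug->A

A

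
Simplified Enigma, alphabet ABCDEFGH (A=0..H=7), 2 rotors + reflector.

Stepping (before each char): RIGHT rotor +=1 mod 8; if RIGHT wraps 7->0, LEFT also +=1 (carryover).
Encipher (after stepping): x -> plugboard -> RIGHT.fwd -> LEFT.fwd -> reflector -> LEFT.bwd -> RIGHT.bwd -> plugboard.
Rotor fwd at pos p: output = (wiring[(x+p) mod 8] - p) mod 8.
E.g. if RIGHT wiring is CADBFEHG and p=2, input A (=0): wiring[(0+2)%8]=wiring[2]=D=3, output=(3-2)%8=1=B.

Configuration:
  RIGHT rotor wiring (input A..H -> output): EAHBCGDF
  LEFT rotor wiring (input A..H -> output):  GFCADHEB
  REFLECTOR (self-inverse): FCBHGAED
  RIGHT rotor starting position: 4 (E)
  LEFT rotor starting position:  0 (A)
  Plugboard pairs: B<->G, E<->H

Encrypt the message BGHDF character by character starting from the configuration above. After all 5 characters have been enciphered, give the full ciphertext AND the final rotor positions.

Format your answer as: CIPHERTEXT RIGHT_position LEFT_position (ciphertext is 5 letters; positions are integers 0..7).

Char 1 ('B'): step: R->5, L=0; B->plug->G->R->E->L->D->refl->H->L'->F->R'->H->plug->E
Char 2 ('G'): step: R->6, L=0; G->plug->B->R->H->L->B->refl->C->L'->C->R'->D->plug->D
Char 3 ('H'): step: R->7, L=0; H->plug->E->R->C->L->C->refl->B->L'->H->R'->G->plug->B
Char 4 ('D'): step: R->0, L->1 (L advanced); D->plug->D->R->B->L->B->refl->C->L'->D->R'->G->plug->B
Char 5 ('F'): step: R->1, L=1; F->plug->F->R->C->L->H->refl->D->L'->F->R'->E->plug->H
Final: ciphertext=EDBBH, RIGHT=1, LEFT=1

Answer: EDBBH 1 1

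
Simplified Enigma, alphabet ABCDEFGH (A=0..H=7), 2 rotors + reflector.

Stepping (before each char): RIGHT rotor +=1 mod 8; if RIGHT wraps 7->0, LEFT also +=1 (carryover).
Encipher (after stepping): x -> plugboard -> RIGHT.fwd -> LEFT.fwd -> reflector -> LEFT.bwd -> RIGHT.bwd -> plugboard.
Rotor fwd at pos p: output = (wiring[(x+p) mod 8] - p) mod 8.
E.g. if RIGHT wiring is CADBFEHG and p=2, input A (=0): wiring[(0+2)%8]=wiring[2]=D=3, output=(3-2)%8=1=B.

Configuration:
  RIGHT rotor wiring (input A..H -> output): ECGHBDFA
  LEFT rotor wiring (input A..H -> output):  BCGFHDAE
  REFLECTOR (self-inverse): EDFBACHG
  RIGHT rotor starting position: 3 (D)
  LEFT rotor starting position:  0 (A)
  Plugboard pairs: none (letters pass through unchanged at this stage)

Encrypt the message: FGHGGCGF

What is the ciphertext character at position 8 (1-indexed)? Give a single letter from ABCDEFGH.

Char 1 ('F'): step: R->4, L=0; F->plug->F->R->G->L->A->refl->E->L'->H->R'->B->plug->B
Char 2 ('G'): step: R->5, L=0; G->plug->G->R->C->L->G->refl->H->L'->E->R'->H->plug->H
Char 3 ('H'): step: R->6, L=0; H->plug->H->R->F->L->D->refl->B->L'->A->R'->E->plug->E
Char 4 ('G'): step: R->7, L=0; G->plug->G->R->E->L->H->refl->G->L'->C->R'->F->plug->F
Char 5 ('G'): step: R->0, L->1 (L advanced); G->plug->G->R->F->L->H->refl->G->L'->D->R'->F->plug->F
Char 6 ('C'): step: R->1, L=1; C->plug->C->R->G->L->D->refl->B->L'->A->R'->D->plug->D
Char 7 ('G'): step: R->2, L=1; G->plug->G->R->C->L->E->refl->A->L'->H->R'->C->plug->C
Char 8 ('F'): step: R->3, L=1; F->plug->F->R->B->L->F->refl->C->L'->E->R'->A->plug->A

A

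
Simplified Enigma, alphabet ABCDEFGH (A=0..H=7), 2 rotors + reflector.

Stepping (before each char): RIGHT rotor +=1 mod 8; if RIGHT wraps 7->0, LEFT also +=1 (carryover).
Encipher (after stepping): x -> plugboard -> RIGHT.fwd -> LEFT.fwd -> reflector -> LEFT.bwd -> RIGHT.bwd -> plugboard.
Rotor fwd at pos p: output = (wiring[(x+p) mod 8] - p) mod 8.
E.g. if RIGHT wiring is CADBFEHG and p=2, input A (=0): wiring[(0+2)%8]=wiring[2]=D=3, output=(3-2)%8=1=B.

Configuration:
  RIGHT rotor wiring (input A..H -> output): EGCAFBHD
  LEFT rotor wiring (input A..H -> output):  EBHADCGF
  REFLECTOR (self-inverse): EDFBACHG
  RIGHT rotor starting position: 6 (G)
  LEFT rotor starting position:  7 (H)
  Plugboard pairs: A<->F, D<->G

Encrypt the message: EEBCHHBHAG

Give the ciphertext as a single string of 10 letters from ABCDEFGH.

Char 1 ('E'): step: R->7, L=7; E->plug->E->R->B->L->F->refl->C->L'->C->R'->G->plug->D
Char 2 ('E'): step: R->0, L->0 (L advanced); E->plug->E->R->F->L->C->refl->F->L'->H->R'->G->plug->D
Char 3 ('B'): step: R->1, L=0; B->plug->B->R->B->L->B->refl->D->L'->E->R'->D->plug->G
Char 4 ('C'): step: R->2, L=0; C->plug->C->R->D->L->A->refl->E->L'->A->R'->A->plug->F
Char 5 ('H'): step: R->3, L=0; H->plug->H->R->H->L->F->refl->C->L'->F->R'->A->plug->F
Char 6 ('H'): step: R->4, L=0; H->plug->H->R->E->L->D->refl->B->L'->B->R'->A->plug->F
Char 7 ('B'): step: R->5, L=0; B->plug->B->R->C->L->H->refl->G->L'->G->R'->C->plug->C
Char 8 ('H'): step: R->6, L=0; H->plug->H->R->D->L->A->refl->E->L'->A->R'->D->plug->G
Char 9 ('A'): step: R->7, L=0; A->plug->F->R->G->L->G->refl->H->L'->C->R'->G->plug->D
Char 10 ('G'): step: R->0, L->1 (L advanced); G->plug->D->R->A->L->A->refl->E->L'->G->R'->B->plug->B

Answer: DDGFFFCGDB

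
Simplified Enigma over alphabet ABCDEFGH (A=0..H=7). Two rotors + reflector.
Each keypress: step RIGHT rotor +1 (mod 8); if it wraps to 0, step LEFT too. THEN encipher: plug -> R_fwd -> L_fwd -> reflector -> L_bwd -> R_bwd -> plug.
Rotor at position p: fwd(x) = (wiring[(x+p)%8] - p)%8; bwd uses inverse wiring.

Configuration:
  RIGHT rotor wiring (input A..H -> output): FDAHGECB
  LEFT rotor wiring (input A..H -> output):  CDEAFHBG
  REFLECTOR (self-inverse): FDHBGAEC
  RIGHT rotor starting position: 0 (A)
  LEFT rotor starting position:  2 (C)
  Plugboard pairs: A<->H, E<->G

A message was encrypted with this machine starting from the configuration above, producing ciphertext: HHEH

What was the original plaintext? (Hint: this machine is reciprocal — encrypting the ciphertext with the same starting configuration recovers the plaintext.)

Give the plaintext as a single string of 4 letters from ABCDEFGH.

Answer: BEHF

Derivation:
Char 1 ('H'): step: R->1, L=2; H->plug->A->R->C->L->D->refl->B->L'->H->R'->B->plug->B
Char 2 ('H'): step: R->2, L=2; H->plug->A->R->G->L->A->refl->F->L'->D->R'->G->plug->E
Char 3 ('E'): step: R->3, L=2; E->plug->G->R->A->L->C->refl->H->L'->E->R'->A->plug->H
Char 4 ('H'): step: R->4, L=2; H->plug->A->R->C->L->D->refl->B->L'->H->R'->F->plug->F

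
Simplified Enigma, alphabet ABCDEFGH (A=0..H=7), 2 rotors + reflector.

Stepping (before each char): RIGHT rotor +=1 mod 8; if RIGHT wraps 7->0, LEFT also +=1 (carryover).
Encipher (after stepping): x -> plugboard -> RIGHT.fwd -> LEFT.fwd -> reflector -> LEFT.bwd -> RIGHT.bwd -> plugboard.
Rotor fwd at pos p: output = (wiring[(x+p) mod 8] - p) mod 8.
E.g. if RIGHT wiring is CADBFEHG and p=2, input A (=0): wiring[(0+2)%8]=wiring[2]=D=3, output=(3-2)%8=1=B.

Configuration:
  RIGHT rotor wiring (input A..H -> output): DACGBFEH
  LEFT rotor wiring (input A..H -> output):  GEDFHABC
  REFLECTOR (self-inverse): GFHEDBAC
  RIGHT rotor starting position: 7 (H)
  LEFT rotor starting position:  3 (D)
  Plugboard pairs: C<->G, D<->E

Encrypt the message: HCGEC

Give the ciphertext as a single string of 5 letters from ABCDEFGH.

Char 1 ('H'): step: R->0, L->4 (L advanced); H->plug->H->R->H->L->B->refl->F->L'->C->R'->C->plug->G
Char 2 ('C'): step: R->1, L=4; C->plug->G->R->G->L->H->refl->C->L'->E->R'->E->plug->D
Char 3 ('G'): step: R->2, L=4; G->plug->C->R->H->L->B->refl->F->L'->C->R'->E->plug->D
Char 4 ('E'): step: R->3, L=4; E->plug->D->R->B->L->E->refl->D->L'->A->R'->F->plug->F
Char 5 ('C'): step: R->4, L=4; C->plug->G->R->G->L->H->refl->C->L'->E->R'->F->plug->F

Answer: GDDFF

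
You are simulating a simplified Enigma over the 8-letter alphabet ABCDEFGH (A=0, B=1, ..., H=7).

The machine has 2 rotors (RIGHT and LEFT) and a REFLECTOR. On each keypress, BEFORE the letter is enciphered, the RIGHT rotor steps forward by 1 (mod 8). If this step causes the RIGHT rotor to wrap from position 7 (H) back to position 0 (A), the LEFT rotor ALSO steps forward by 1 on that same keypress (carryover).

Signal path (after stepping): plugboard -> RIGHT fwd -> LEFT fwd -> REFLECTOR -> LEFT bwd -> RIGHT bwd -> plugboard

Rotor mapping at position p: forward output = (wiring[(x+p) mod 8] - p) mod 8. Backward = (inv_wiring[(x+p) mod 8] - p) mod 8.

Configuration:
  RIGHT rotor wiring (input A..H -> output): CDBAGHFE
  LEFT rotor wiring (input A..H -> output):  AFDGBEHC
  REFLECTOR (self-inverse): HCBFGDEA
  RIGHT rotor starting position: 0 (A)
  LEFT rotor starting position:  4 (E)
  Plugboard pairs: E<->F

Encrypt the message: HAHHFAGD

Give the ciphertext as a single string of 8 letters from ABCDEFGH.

Char 1 ('H'): step: R->1, L=4; H->plug->H->R->B->L->A->refl->H->L'->G->R'->E->plug->F
Char 2 ('A'): step: R->2, L=4; A->plug->A->R->H->L->C->refl->B->L'->F->R'->D->plug->D
Char 3 ('H'): step: R->3, L=4; H->plug->H->R->G->L->H->refl->A->L'->B->R'->E->plug->F
Char 4 ('H'): step: R->4, L=4; H->plug->H->R->E->L->E->refl->G->L'->D->R'->B->plug->B
Char 5 ('F'): step: R->5, L=4; F->plug->E->R->G->L->H->refl->A->L'->B->R'->H->plug->H
Char 6 ('A'): step: R->6, L=4; A->plug->A->R->H->L->C->refl->B->L'->F->R'->D->plug->D
Char 7 ('G'): step: R->7, L=4; G->plug->G->R->A->L->F->refl->D->L'->C->R'->D->plug->D
Char 8 ('D'): step: R->0, L->5 (L advanced); D->plug->D->R->A->L->H->refl->A->L'->E->R'->H->plug->H

Answer: FDFBHDDH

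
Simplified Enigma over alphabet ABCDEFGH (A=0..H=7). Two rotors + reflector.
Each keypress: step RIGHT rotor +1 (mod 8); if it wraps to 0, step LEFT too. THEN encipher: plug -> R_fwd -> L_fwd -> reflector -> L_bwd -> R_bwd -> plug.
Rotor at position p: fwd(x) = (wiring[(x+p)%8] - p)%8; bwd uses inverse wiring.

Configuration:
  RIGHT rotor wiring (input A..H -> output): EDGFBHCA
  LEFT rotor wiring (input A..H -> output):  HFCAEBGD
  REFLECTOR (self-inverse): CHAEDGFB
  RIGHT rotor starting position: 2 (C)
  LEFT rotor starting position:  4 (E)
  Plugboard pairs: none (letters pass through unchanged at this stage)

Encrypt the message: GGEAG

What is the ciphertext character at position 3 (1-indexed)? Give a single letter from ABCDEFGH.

Char 1 ('G'): step: R->3, L=4; G->plug->G->R->A->L->A->refl->C->L'->C->R'->A->plug->A
Char 2 ('G'): step: R->4, L=4; G->plug->G->R->C->L->C->refl->A->L'->A->R'->E->plug->E
Char 3 ('E'): step: R->5, L=4; E->plug->E->R->G->L->G->refl->F->L'->B->R'->F->plug->F

F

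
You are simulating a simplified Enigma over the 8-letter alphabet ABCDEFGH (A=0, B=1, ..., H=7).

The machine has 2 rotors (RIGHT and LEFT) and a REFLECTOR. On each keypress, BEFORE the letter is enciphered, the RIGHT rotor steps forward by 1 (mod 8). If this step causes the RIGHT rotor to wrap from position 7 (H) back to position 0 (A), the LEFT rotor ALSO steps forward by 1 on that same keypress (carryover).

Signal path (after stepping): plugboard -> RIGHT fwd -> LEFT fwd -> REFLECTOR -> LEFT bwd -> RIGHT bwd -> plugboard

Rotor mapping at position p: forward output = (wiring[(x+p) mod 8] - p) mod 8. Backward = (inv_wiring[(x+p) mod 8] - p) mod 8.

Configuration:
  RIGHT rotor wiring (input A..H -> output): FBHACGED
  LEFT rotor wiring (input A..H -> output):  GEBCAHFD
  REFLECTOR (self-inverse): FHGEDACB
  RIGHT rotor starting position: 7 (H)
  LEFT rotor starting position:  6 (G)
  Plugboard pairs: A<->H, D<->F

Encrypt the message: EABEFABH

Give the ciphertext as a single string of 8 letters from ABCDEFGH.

Char 1 ('E'): step: R->0, L->7 (L advanced); E->plug->E->R->C->L->F->refl->A->L'->G->R'->F->plug->D
Char 2 ('A'): step: R->1, L=7; A->plug->H->R->E->L->D->refl->E->L'->A->R'->A->plug->H
Char 3 ('B'): step: R->2, L=7; B->plug->B->R->G->L->A->refl->F->L'->C->R'->E->plug->E
Char 4 ('E'): step: R->3, L=7; E->plug->E->R->A->L->E->refl->D->L'->E->R'->H->plug->A
Char 5 ('F'): step: R->4, L=7; F->plug->D->R->H->L->G->refl->C->L'->D->R'->G->plug->G
Char 6 ('A'): step: R->5, L=7; A->plug->H->R->F->L->B->refl->H->L'->B->R'->A->plug->H
Char 7 ('B'): step: R->6, L=7; B->plug->B->R->F->L->B->refl->H->L'->B->R'->E->plug->E
Char 8 ('H'): step: R->7, L=7; H->plug->A->R->E->L->D->refl->E->L'->A->R'->D->plug->F

Answer: DHEAGHEF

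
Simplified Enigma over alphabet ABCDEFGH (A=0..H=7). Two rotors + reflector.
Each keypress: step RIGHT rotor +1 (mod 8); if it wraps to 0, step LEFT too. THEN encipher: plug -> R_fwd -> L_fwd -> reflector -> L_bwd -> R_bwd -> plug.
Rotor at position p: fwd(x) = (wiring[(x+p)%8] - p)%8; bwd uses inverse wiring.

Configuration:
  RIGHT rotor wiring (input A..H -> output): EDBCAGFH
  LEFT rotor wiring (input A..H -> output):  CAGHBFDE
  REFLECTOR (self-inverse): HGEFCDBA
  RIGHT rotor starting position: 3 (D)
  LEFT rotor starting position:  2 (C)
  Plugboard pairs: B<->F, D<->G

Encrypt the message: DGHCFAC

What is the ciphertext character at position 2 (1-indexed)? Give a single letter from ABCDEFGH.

Char 1 ('D'): step: R->4, L=2; D->plug->G->R->F->L->C->refl->E->L'->A->R'->E->plug->E
Char 2 ('G'): step: R->5, L=2; G->plug->D->R->H->L->G->refl->B->L'->E->R'->F->plug->B

B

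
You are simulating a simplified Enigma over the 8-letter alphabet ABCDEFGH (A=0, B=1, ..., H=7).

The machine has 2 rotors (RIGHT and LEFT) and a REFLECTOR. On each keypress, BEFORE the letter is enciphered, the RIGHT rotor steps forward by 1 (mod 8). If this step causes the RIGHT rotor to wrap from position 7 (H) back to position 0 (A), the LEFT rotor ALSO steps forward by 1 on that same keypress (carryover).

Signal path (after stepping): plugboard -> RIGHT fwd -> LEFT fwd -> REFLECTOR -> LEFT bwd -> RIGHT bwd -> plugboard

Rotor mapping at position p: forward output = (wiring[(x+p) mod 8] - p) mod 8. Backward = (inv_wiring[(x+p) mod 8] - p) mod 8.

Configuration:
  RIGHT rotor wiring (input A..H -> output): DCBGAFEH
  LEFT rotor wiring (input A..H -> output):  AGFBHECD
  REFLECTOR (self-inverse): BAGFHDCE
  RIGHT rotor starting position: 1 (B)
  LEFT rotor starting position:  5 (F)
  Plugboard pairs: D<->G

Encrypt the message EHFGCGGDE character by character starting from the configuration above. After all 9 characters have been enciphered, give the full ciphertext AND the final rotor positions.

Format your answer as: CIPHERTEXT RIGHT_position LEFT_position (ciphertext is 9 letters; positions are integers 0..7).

Char 1 ('E'): step: R->2, L=5; E->plug->E->R->C->L->G->refl->C->L'->H->R'->A->plug->A
Char 2 ('H'): step: R->3, L=5; H->plug->H->R->G->L->E->refl->H->L'->A->R'->F->plug->F
Char 3 ('F'): step: R->4, L=5; F->plug->F->R->G->L->E->refl->H->L'->A->R'->C->plug->C
Char 4 ('G'): step: R->5, L=5; G->plug->D->R->G->L->E->refl->H->L'->A->R'->A->plug->A
Char 5 ('C'): step: R->6, L=5; C->plug->C->R->F->L->A->refl->B->L'->E->R'->D->plug->G
Char 6 ('G'): step: R->7, L=5; G->plug->D->R->C->L->G->refl->C->L'->H->R'->E->plug->E
Char 7 ('G'): step: R->0, L->6 (L advanced); G->plug->D->R->G->L->B->refl->A->L'->D->R'->A->plug->A
Char 8 ('D'): step: R->1, L=6; D->plug->G->R->G->L->B->refl->A->L'->D->R'->F->plug->F
Char 9 ('E'): step: R->2, L=6; E->plug->E->R->C->L->C->refl->G->L'->H->R'->A->plug->A
Final: ciphertext=AFCAGEAFA, RIGHT=2, LEFT=6

Answer: AFCAGEAFA 2 6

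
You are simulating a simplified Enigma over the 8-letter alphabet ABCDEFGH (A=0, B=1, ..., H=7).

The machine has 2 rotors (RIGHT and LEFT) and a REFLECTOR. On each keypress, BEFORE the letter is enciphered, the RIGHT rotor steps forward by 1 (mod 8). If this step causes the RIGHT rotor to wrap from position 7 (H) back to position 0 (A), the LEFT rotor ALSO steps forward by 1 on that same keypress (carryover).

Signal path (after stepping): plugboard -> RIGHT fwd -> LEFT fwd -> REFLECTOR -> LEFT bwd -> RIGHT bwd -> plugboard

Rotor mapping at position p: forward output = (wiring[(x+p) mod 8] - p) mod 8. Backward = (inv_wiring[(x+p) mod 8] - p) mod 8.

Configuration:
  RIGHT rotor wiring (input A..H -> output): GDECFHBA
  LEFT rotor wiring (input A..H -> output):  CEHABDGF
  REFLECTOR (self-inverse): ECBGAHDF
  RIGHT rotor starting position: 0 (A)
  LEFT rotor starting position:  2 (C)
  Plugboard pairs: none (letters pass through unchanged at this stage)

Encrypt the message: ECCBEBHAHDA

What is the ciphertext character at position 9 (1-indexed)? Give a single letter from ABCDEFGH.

Char 1 ('E'): step: R->1, L=2; E->plug->E->R->G->L->A->refl->E->L'->E->R'->D->plug->D
Char 2 ('C'): step: R->2, L=2; C->plug->C->R->D->L->B->refl->C->L'->H->R'->E->plug->E
Char 3 ('C'): step: R->3, L=2; C->plug->C->R->E->L->E->refl->A->L'->G->R'->D->plug->D
Char 4 ('B'): step: R->4, L=2; B->plug->B->R->D->L->B->refl->C->L'->H->R'->F->plug->F
Char 5 ('E'): step: R->5, L=2; E->plug->E->R->G->L->A->refl->E->L'->E->R'->B->plug->B
Char 6 ('B'): step: R->6, L=2; B->plug->B->R->C->L->H->refl->F->L'->A->R'->C->plug->C
Char 7 ('H'): step: R->7, L=2; H->plug->H->R->C->L->H->refl->F->L'->A->R'->G->plug->G
Char 8 ('A'): step: R->0, L->3 (L advanced); A->plug->A->R->G->L->B->refl->C->L'->E->R'->C->plug->C
Char 9 ('H'): step: R->1, L=3; H->plug->H->R->F->L->H->refl->F->L'->A->R'->F->plug->F

F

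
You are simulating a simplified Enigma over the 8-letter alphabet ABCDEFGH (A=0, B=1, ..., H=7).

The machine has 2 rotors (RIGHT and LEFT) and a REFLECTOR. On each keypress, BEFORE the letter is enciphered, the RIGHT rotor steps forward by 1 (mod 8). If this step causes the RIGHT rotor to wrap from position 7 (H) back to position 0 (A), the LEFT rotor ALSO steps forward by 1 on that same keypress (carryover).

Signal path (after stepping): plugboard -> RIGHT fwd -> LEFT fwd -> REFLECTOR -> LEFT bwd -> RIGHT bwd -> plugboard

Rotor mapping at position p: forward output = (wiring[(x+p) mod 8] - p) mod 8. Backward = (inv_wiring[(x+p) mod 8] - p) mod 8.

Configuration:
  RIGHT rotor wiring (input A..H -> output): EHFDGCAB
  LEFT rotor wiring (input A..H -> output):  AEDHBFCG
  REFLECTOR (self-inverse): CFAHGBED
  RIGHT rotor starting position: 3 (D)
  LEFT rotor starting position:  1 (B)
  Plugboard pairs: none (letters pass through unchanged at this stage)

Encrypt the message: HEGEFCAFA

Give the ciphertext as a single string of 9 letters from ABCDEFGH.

Char 1 ('H'): step: R->4, L=1; H->plug->H->R->H->L->H->refl->D->L'->A->R'->E->plug->E
Char 2 ('E'): step: R->5, L=1; E->plug->E->R->C->L->G->refl->E->L'->E->R'->C->plug->C
Char 3 ('G'): step: R->6, L=1; G->plug->G->R->A->L->D->refl->H->L'->H->R'->E->plug->E
Char 4 ('E'): step: R->7, L=1; E->plug->E->R->E->L->E->refl->G->L'->C->R'->A->plug->A
Char 5 ('F'): step: R->0, L->2 (L advanced); F->plug->F->R->C->L->H->refl->D->L'->D->R'->D->plug->D
Char 6 ('C'): step: R->1, L=2; C->plug->C->R->C->L->H->refl->D->L'->D->R'->H->plug->H
Char 7 ('A'): step: R->2, L=2; A->plug->A->R->D->L->D->refl->H->L'->C->R'->G->plug->G
Char 8 ('F'): step: R->3, L=2; F->plug->F->R->B->L->F->refl->B->L'->A->R'->A->plug->A
Char 9 ('A'): step: R->4, L=2; A->plug->A->R->C->L->H->refl->D->L'->D->R'->F->plug->F

Answer: ECEADHGAF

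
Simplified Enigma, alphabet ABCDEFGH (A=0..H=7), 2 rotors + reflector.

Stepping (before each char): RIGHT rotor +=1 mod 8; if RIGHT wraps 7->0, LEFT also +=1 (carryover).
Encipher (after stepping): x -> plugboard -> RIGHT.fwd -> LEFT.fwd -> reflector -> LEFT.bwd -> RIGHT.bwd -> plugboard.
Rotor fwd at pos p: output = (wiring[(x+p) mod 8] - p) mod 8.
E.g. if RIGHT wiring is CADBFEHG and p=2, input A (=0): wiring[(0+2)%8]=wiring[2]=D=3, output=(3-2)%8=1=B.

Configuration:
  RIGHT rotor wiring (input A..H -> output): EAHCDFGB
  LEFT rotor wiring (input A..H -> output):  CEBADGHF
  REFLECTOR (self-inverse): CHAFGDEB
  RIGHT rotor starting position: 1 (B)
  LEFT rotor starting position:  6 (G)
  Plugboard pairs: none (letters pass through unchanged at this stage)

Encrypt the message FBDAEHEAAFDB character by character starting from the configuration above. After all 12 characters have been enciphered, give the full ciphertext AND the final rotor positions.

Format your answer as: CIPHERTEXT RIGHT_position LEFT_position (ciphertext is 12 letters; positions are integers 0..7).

Char 1 ('F'): step: R->2, L=6; F->plug->F->R->H->L->A->refl->C->L'->F->R'->A->plug->A
Char 2 ('B'): step: R->3, L=6; B->plug->B->R->A->L->B->refl->H->L'->B->R'->F->plug->F
Char 3 ('D'): step: R->4, L=6; D->plug->D->R->F->L->C->refl->A->L'->H->R'->A->plug->A
Char 4 ('A'): step: R->5, L=6; A->plug->A->R->A->L->B->refl->H->L'->B->R'->B->plug->B
Char 5 ('E'): step: R->6, L=6; E->plug->E->R->B->L->H->refl->B->L'->A->R'->A->plug->A
Char 6 ('H'): step: R->7, L=6; H->plug->H->R->H->L->A->refl->C->L'->F->R'->B->plug->B
Char 7 ('E'): step: R->0, L->7 (L advanced); E->plug->E->R->D->L->C->refl->A->L'->H->R'->C->plug->C
Char 8 ('A'): step: R->1, L=7; A->plug->A->R->H->L->A->refl->C->L'->D->R'->H->plug->H
Char 9 ('A'): step: R->2, L=7; A->plug->A->R->F->L->E->refl->G->L'->A->R'->B->plug->B
Char 10 ('F'): step: R->3, L=7; F->plug->F->R->B->L->D->refl->F->L'->C->R'->C->plug->C
Char 11 ('D'): step: R->4, L=7; D->plug->D->R->F->L->E->refl->G->L'->A->R'->E->plug->E
Char 12 ('B'): step: R->5, L=7; B->plug->B->R->B->L->D->refl->F->L'->C->R'->F->plug->F
Final: ciphertext=AFABABCHBCEF, RIGHT=5, LEFT=7

Answer: AFABABCHBCEF 5 7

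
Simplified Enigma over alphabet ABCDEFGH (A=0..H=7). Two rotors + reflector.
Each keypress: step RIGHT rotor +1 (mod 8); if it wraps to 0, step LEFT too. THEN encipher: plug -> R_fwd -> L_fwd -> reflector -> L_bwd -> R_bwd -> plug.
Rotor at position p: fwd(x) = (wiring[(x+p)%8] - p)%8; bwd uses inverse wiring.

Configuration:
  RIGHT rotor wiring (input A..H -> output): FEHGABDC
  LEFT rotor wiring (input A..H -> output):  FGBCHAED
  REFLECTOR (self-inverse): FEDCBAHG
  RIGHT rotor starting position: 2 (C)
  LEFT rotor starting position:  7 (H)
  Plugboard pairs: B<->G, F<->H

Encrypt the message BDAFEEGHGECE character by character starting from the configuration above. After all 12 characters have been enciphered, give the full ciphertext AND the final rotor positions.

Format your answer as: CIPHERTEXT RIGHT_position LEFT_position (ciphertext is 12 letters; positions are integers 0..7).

Answer: HHFGCAHADADG 6 0

Derivation:
Char 1 ('B'): step: R->3, L=7; B->plug->G->R->B->L->G->refl->H->L'->C->R'->F->plug->H
Char 2 ('D'): step: R->4, L=7; D->plug->D->R->G->L->B->refl->E->L'->A->R'->F->plug->H
Char 3 ('A'): step: R->5, L=7; A->plug->A->R->E->L->D->refl->C->L'->D->R'->H->plug->F
Char 4 ('F'): step: R->6, L=7; F->plug->H->R->D->L->C->refl->D->L'->E->R'->B->plug->G
Char 5 ('E'): step: R->7, L=7; E->plug->E->R->H->L->F->refl->A->L'->F->R'->C->plug->C
Char 6 ('E'): step: R->0, L->0 (L advanced); E->plug->E->R->A->L->F->refl->A->L'->F->R'->A->plug->A
Char 7 ('G'): step: R->1, L=0; G->plug->B->R->G->L->E->refl->B->L'->C->R'->F->plug->H
Char 8 ('H'): step: R->2, L=0; H->plug->F->R->A->L->F->refl->A->L'->F->R'->A->plug->A
Char 9 ('G'): step: R->3, L=0; G->plug->B->R->F->L->A->refl->F->L'->A->R'->D->plug->D
Char 10 ('E'): step: R->4, L=0; E->plug->E->R->B->L->G->refl->H->L'->E->R'->A->plug->A
Char 11 ('C'): step: R->5, L=0; C->plug->C->R->F->L->A->refl->F->L'->A->R'->D->plug->D
Char 12 ('E'): step: R->6, L=0; E->plug->E->R->B->L->G->refl->H->L'->E->R'->B->plug->G
Final: ciphertext=HHFGCAHADADG, RIGHT=6, LEFT=0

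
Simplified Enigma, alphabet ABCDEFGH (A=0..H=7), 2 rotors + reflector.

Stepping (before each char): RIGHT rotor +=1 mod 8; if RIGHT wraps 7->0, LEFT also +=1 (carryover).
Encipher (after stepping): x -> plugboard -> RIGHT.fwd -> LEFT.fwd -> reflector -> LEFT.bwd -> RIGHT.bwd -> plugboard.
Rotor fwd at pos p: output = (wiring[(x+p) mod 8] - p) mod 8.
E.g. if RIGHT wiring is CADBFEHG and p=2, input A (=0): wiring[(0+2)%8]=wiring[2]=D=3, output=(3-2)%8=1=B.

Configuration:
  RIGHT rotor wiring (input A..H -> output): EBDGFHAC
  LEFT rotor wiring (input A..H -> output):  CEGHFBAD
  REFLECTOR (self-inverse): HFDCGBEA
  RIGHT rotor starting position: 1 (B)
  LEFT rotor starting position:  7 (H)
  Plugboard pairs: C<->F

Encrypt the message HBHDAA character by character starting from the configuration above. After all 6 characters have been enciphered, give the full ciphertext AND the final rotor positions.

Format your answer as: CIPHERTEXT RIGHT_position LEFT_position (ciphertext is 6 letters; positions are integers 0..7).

Char 1 ('H'): step: R->2, L=7; H->plug->H->R->H->L->B->refl->F->L'->C->R'->G->plug->G
Char 2 ('B'): step: R->3, L=7; B->plug->B->R->C->L->F->refl->B->L'->H->R'->E->plug->E
Char 3 ('H'): step: R->4, L=7; H->plug->H->R->C->L->F->refl->B->L'->H->R'->G->plug->G
Char 4 ('D'): step: R->5, L=7; D->plug->D->R->H->L->B->refl->F->L'->C->R'->A->plug->A
Char 5 ('A'): step: R->6, L=7; A->plug->A->R->C->L->F->refl->B->L'->H->R'->G->plug->G
Char 6 ('A'): step: R->7, L=7; A->plug->A->R->D->L->H->refl->A->L'->E->R'->D->plug->D
Final: ciphertext=GEGAGD, RIGHT=7, LEFT=7

Answer: GEGAGD 7 7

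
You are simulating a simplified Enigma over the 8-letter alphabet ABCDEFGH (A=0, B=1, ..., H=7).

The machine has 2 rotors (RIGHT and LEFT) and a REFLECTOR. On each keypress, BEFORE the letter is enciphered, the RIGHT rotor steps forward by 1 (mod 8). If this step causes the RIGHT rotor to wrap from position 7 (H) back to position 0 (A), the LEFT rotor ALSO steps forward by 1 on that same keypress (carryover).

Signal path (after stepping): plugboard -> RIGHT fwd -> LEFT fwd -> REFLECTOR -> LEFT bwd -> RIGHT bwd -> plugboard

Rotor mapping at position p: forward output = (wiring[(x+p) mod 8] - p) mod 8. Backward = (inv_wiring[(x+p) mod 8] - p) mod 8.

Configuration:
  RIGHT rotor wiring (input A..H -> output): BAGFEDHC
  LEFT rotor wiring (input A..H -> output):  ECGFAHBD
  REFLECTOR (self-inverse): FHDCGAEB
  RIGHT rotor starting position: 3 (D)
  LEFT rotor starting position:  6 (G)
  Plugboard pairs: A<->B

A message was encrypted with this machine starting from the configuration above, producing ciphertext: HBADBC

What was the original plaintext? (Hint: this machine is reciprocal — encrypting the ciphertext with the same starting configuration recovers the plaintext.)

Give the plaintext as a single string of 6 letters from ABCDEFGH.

Answer: FGBFCH

Derivation:
Char 1 ('H'): step: R->4, L=6; H->plug->H->R->B->L->F->refl->A->L'->E->R'->F->plug->F
Char 2 ('B'): step: R->5, L=6; B->plug->A->R->G->L->C->refl->D->L'->A->R'->G->plug->G
Char 3 ('A'): step: R->6, L=6; A->plug->B->R->E->L->A->refl->F->L'->B->R'->A->plug->B
Char 4 ('D'): step: R->7, L=6; D->plug->D->R->H->L->B->refl->H->L'->F->R'->F->plug->F
Char 5 ('B'): step: R->0, L->7 (L advanced); B->plug->A->R->B->L->F->refl->A->L'->G->R'->C->plug->C
Char 6 ('C'): step: R->1, L=7; C->plug->C->R->E->L->G->refl->E->L'->A->R'->H->plug->H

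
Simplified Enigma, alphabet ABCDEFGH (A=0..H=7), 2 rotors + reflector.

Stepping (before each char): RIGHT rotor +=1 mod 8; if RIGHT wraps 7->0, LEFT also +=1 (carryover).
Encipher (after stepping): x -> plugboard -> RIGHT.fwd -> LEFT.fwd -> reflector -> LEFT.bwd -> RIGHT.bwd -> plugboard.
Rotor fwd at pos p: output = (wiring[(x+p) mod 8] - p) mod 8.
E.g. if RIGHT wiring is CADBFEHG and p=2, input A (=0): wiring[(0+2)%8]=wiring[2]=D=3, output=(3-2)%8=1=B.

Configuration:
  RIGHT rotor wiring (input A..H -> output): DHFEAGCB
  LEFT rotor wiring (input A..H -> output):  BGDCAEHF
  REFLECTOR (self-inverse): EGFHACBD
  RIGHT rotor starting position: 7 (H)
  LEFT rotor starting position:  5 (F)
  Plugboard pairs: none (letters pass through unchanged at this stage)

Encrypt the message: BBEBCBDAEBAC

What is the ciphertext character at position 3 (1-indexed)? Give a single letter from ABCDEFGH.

Char 1 ('B'): step: R->0, L->6 (L advanced); B->plug->B->R->H->L->G->refl->B->L'->A->R'->E->plug->E
Char 2 ('B'): step: R->1, L=6; B->plug->B->R->E->L->F->refl->C->L'->G->R'->A->plug->A
Char 3 ('E'): step: R->2, L=6; E->plug->E->R->A->L->B->refl->G->L'->H->R'->F->plug->F

F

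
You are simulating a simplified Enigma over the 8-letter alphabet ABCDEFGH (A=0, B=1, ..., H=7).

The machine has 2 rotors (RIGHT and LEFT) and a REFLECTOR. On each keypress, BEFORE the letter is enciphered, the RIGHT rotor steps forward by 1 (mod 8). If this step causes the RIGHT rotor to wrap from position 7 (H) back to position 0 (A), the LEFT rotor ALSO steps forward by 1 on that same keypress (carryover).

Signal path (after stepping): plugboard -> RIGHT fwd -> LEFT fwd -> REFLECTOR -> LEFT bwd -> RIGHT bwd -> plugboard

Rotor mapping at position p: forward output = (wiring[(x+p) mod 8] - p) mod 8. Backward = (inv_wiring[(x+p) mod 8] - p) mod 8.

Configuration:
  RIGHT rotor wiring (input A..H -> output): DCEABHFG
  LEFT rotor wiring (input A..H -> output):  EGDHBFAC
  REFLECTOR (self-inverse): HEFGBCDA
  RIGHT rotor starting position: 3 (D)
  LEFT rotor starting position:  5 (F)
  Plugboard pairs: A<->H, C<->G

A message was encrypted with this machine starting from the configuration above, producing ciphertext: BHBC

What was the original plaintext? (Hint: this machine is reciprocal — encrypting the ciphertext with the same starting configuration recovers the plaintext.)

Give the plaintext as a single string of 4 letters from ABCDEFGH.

Answer: CDCG

Derivation:
Char 1 ('B'): step: R->4, L=5; B->plug->B->R->D->L->H->refl->A->L'->A->R'->G->plug->C
Char 2 ('H'): step: R->5, L=5; H->plug->A->R->C->L->F->refl->C->L'->G->R'->D->plug->D
Char 3 ('B'): step: R->6, L=5; B->plug->B->R->A->L->A->refl->H->L'->D->R'->G->plug->C
Char 4 ('C'): step: R->7, L=5; C->plug->G->R->A->L->A->refl->H->L'->D->R'->C->plug->G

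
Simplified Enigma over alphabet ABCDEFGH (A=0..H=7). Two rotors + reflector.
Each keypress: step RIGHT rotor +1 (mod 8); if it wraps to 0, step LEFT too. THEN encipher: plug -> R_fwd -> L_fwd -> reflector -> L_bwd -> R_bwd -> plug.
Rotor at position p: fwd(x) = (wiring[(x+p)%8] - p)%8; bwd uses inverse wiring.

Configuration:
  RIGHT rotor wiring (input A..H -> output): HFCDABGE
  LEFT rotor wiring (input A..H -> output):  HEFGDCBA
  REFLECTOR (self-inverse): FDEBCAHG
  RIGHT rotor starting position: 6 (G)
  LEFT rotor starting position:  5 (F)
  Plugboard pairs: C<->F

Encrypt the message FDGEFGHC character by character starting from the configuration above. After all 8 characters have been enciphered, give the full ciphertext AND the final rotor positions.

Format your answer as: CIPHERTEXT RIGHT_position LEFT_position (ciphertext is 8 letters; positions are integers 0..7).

Char 1 ('F'): step: R->7, L=5; F->plug->C->R->G->L->B->refl->D->L'->C->R'->G->plug->G
Char 2 ('D'): step: R->0, L->6 (L advanced); D->plug->D->R->D->L->G->refl->H->L'->E->R'->H->plug->H
Char 3 ('G'): step: R->1, L=6; G->plug->G->R->D->L->G->refl->H->L'->E->R'->A->plug->A
Char 4 ('E'): step: R->2, L=6; E->plug->E->R->E->L->H->refl->G->L'->D->R'->H->plug->H
Char 5 ('F'): step: R->3, L=6; F->plug->C->R->G->L->F->refl->A->L'->F->R'->B->plug->B
Char 6 ('G'): step: R->4, L=6; G->plug->G->R->G->L->F->refl->A->L'->F->R'->B->plug->B
Char 7 ('H'): step: R->5, L=6; H->plug->H->R->D->L->G->refl->H->L'->E->R'->A->plug->A
Char 8 ('C'): step: R->6, L=6; C->plug->F->R->F->L->A->refl->F->L'->G->R'->B->plug->B
Final: ciphertext=GHAHBBAB, RIGHT=6, LEFT=6

Answer: GHAHBBAB 6 6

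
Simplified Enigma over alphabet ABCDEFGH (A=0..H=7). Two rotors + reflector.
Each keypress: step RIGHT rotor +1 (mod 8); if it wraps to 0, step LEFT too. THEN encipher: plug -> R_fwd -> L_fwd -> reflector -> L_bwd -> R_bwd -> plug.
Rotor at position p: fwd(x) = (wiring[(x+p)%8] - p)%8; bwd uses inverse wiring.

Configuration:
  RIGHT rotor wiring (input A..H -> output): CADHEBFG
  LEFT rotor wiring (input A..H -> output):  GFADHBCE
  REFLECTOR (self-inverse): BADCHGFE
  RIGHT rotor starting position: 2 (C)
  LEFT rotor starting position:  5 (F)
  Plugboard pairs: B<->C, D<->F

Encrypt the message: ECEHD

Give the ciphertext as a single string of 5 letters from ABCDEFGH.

Char 1 ('E'): step: R->3, L=5; E->plug->E->R->D->L->B->refl->A->L'->E->R'->A->plug->A
Char 2 ('C'): step: R->4, L=5; C->plug->B->R->F->L->D->refl->C->L'->H->R'->G->plug->G
Char 3 ('E'): step: R->5, L=5; E->plug->E->R->D->L->B->refl->A->L'->E->R'->A->plug->A
Char 4 ('H'): step: R->6, L=5; H->plug->H->R->D->L->B->refl->A->L'->E->R'->C->plug->B
Char 5 ('D'): step: R->7, L=5; D->plug->F->R->F->L->D->refl->C->L'->H->R'->A->plug->A

Answer: AGABA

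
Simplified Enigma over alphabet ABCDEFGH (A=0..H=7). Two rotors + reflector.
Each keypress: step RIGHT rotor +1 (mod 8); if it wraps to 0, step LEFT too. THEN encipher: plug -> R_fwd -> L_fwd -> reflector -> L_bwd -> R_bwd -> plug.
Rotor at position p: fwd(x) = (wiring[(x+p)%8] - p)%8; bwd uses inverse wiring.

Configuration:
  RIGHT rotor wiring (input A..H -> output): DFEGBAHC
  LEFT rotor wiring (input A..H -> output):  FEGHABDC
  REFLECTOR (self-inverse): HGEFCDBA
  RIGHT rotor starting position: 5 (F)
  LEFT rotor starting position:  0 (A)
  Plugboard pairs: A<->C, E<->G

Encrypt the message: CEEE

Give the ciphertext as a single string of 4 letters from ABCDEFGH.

Char 1 ('C'): step: R->6, L=0; C->plug->A->R->B->L->E->refl->C->L'->H->R'->D->plug->D
Char 2 ('E'): step: R->7, L=0; E->plug->G->R->B->L->E->refl->C->L'->H->R'->E->plug->G
Char 3 ('E'): step: R->0, L->1 (L advanced); E->plug->G->R->H->L->E->refl->C->L'->F->R'->B->plug->B
Char 4 ('E'): step: R->1, L=1; E->plug->G->R->B->L->F->refl->D->L'->A->R'->D->plug->D

Answer: DGBD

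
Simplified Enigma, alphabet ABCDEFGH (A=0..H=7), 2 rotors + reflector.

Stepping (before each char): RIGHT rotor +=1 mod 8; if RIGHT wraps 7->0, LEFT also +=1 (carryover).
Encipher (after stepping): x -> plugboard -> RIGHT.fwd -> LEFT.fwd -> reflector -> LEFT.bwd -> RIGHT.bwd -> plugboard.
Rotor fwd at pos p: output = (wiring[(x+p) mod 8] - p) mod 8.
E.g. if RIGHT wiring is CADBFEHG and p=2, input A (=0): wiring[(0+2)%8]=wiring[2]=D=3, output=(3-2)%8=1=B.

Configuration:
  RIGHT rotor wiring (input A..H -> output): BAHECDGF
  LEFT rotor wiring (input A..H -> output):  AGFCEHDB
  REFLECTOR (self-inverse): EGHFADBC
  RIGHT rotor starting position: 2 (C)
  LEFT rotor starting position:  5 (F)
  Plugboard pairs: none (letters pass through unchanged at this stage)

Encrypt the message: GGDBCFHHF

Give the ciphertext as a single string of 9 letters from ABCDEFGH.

Answer: EABAGHDGB

Derivation:
Char 1 ('G'): step: R->3, L=5; G->plug->G->R->F->L->A->refl->E->L'->C->R'->E->plug->E
Char 2 ('G'): step: R->4, L=5; G->plug->G->R->D->L->D->refl->F->L'->G->R'->A->plug->A
Char 3 ('D'): step: R->5, L=5; D->plug->D->R->E->L->B->refl->G->L'->B->R'->B->plug->B
Char 4 ('B'): step: R->6, L=5; B->plug->B->R->H->L->H->refl->C->L'->A->R'->A->plug->A
Char 5 ('C'): step: R->7, L=5; C->plug->C->R->B->L->G->refl->B->L'->E->R'->G->plug->G
Char 6 ('F'): step: R->0, L->6 (L advanced); F->plug->F->R->D->L->A->refl->E->L'->F->R'->H->plug->H
Char 7 ('H'): step: R->1, L=6; H->plug->H->R->A->L->F->refl->D->L'->B->R'->D->plug->D
Char 8 ('H'): step: R->2, L=6; H->plug->H->R->G->L->G->refl->B->L'->H->R'->G->plug->G
Char 9 ('F'): step: R->3, L=6; F->plug->F->R->G->L->G->refl->B->L'->H->R'->B->plug->B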